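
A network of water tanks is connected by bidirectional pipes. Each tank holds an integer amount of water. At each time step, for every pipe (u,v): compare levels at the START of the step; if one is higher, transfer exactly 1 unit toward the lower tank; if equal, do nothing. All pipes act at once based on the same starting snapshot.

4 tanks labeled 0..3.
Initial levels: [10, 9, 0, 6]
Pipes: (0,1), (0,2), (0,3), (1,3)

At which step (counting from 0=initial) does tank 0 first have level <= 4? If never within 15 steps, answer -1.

Answer: 7

Derivation:
Step 1: flows [0->1,0->2,0->3,1->3] -> levels [7 9 1 8]
Step 2: flows [1->0,0->2,3->0,1->3] -> levels [8 7 2 8]
Step 3: flows [0->1,0->2,0=3,3->1] -> levels [6 9 3 7]
Step 4: flows [1->0,0->2,3->0,1->3] -> levels [7 7 4 7]
Step 5: flows [0=1,0->2,0=3,1=3] -> levels [6 7 5 7]
Step 6: flows [1->0,0->2,3->0,1=3] -> levels [7 6 6 6]
Step 7: flows [0->1,0->2,0->3,1=3] -> levels [4 7 7 7]
Tank 0 first reaches <=4 at step 7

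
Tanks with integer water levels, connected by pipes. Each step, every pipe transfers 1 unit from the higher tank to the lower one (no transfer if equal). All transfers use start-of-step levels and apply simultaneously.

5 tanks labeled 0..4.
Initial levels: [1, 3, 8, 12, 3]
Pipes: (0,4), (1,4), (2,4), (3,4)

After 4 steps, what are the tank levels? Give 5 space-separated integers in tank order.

Step 1: flows [4->0,1=4,2->4,3->4] -> levels [2 3 7 11 4]
Step 2: flows [4->0,4->1,2->4,3->4] -> levels [3 4 6 10 4]
Step 3: flows [4->0,1=4,2->4,3->4] -> levels [4 4 5 9 5]
Step 4: flows [4->0,4->1,2=4,3->4] -> levels [5 5 5 8 4]

Answer: 5 5 5 8 4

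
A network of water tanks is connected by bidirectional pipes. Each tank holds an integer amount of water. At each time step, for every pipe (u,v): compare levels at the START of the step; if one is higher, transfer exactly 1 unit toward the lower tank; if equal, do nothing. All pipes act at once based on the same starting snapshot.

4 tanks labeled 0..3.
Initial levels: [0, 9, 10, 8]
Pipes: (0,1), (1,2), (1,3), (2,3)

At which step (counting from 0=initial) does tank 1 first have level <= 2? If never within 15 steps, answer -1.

Step 1: flows [1->0,2->1,1->3,2->3] -> levels [1 8 8 10]
Step 2: flows [1->0,1=2,3->1,3->2] -> levels [2 8 9 8]
Step 3: flows [1->0,2->1,1=3,2->3] -> levels [3 8 7 9]
Step 4: flows [1->0,1->2,3->1,3->2] -> levels [4 7 9 7]
Step 5: flows [1->0,2->1,1=3,2->3] -> levels [5 7 7 8]
Step 6: flows [1->0,1=2,3->1,3->2] -> levels [6 7 8 6]
Step 7: flows [1->0,2->1,1->3,2->3] -> levels [7 6 6 8]
Step 8: flows [0->1,1=2,3->1,3->2] -> levels [6 8 7 6]
Step 9: flows [1->0,1->2,1->3,2->3] -> levels [7 5 7 8]
Step 10: flows [0->1,2->1,3->1,3->2] -> levels [6 8 7 6]
  -> period-2 cycle (repeats step 8); tank 1 never drops to <=2
Tank 1 never reaches <=2 within 15 steps

Answer: -1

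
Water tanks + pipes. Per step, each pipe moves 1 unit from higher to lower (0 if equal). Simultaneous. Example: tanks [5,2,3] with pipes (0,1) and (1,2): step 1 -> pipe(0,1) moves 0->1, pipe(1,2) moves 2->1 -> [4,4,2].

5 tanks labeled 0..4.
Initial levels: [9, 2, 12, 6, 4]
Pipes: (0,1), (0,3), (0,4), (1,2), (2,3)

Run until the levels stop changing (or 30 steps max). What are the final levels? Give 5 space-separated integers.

Answer: 5 8 6 8 6

Derivation:
Step 1: flows [0->1,0->3,0->4,2->1,2->3] -> levels [6 4 10 8 5]
Step 2: flows [0->1,3->0,0->4,2->1,2->3] -> levels [5 6 8 8 6]
Step 3: flows [1->0,3->0,4->0,2->1,2=3] -> levels [8 6 7 7 5]
Step 4: flows [0->1,0->3,0->4,2->1,2=3] -> levels [5 8 6 8 6]
Step 5: flows [1->0,3->0,4->0,1->2,3->2] -> levels [8 6 8 6 5]
Step 6: flows [0->1,0->3,0->4,2->1,2->3] -> levels [5 8 6 8 6]
  -> period-2 cycle: step 6 state = step 4 state; never stabilizes
  -> state at step 30: (30-4) mod 2 = 0, same as step 4 -> [5 8 6 8 6]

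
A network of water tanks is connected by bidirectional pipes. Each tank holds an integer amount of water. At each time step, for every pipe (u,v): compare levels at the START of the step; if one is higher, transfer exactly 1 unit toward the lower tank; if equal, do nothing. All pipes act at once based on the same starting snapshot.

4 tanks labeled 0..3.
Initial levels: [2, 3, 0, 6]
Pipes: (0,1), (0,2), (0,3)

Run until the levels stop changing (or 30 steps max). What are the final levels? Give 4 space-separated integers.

Answer: 1 3 3 4

Derivation:
Step 1: flows [1->0,0->2,3->0] -> levels [3 2 1 5]
Step 2: flows [0->1,0->2,3->0] -> levels [2 3 2 4]
Step 3: flows [1->0,0=2,3->0] -> levels [4 2 2 3]
Step 4: flows [0->1,0->2,0->3] -> levels [1 3 3 4]
Step 5: flows [1->0,2->0,3->0] -> levels [4 2 2 3]
  -> period-2 cycle: step 5 state = step 3 state; never stabilizes
  -> state at step 30: (30-3) mod 2 = 1, same as step 4 -> [1 3 3 4]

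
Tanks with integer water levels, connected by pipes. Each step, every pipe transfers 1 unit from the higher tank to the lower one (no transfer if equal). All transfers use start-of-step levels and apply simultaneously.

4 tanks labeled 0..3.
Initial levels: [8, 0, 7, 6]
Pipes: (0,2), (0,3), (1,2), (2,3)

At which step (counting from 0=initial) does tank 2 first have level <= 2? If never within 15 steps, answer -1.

Answer: -1

Derivation:
Step 1: flows [0->2,0->3,2->1,2->3] -> levels [6 1 6 8]
Step 2: flows [0=2,3->0,2->1,3->2] -> levels [7 2 6 6]
Step 3: flows [0->2,0->3,2->1,2=3] -> levels [5 3 6 7]
Step 4: flows [2->0,3->0,2->1,3->2] -> levels [7 4 5 5]
Step 5: flows [0->2,0->3,2->1,2=3] -> levels [5 5 5 6]
Step 6: flows [0=2,3->0,1=2,3->2] -> levels [6 5 6 4]
Step 7: flows [0=2,0->3,2->1,2->3] -> levels [5 6 4 6]
Step 8: flows [0->2,3->0,1->2,3->2] -> levels [5 5 7 4]
Step 9: flows [2->0,0->3,2->1,2->3] -> levels [5 6 4 6]
  -> period-2 cycle (repeats step 7); tank 2 never drops to <=2
Tank 2 never reaches <=2 within 15 steps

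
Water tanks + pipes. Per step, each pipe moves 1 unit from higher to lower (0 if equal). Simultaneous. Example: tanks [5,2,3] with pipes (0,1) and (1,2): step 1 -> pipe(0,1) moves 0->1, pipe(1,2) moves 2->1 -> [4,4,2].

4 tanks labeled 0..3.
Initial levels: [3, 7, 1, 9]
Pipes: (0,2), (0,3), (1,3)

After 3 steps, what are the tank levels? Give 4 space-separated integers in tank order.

Answer: 4 7 3 6

Derivation:
Step 1: flows [0->2,3->0,3->1] -> levels [3 8 2 7]
Step 2: flows [0->2,3->0,1->3] -> levels [3 7 3 7]
Step 3: flows [0=2,3->0,1=3] -> levels [4 7 3 6]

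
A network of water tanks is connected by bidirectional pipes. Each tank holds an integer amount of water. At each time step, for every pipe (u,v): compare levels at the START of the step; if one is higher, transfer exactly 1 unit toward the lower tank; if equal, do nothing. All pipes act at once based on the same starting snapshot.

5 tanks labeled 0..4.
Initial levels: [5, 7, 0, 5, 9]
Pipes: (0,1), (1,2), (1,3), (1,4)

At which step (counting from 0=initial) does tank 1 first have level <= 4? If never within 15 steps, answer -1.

Answer: 3

Derivation:
Step 1: flows [1->0,1->2,1->3,4->1] -> levels [6 5 1 6 8]
Step 2: flows [0->1,1->2,3->1,4->1] -> levels [5 7 2 5 7]
Step 3: flows [1->0,1->2,1->3,1=4] -> levels [6 4 3 6 7]
Tank 1 first reaches <=4 at step 3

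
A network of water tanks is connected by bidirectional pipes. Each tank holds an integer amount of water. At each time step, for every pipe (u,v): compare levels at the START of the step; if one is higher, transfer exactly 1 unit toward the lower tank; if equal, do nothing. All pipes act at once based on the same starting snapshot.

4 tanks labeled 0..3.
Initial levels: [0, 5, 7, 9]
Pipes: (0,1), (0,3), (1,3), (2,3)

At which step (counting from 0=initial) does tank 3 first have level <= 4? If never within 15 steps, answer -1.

Step 1: flows [1->0,3->0,3->1,3->2] -> levels [2 5 8 6]
Step 2: flows [1->0,3->0,3->1,2->3] -> levels [4 5 7 5]
Step 3: flows [1->0,3->0,1=3,2->3] -> levels [6 4 6 5]
Step 4: flows [0->1,0->3,3->1,2->3] -> levels [4 6 5 6]
Step 5: flows [1->0,3->0,1=3,3->2] -> levels [6 5 6 4]
Tank 3 first reaches <=4 at step 5

Answer: 5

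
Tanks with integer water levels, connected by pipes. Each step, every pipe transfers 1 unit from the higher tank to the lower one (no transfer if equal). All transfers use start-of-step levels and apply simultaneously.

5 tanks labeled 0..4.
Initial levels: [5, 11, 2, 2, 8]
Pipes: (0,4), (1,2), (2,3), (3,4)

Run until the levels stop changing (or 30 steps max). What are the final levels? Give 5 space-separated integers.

Step 1: flows [4->0,1->2,2=3,4->3] -> levels [6 10 3 3 6]
Step 2: flows [0=4,1->2,2=3,4->3] -> levels [6 9 4 4 5]
Step 3: flows [0->4,1->2,2=3,4->3] -> levels [5 8 5 5 5]
Step 4: flows [0=4,1->2,2=3,3=4] -> levels [5 7 6 5 5]
Step 5: flows [0=4,1->2,2->3,3=4] -> levels [5 6 6 6 5]
Step 6: flows [0=4,1=2,2=3,3->4] -> levels [5 6 6 5 6]
Step 7: flows [4->0,1=2,2->3,4->3] -> levels [6 6 5 7 4]
Step 8: flows [0->4,1->2,3->2,3->4] -> levels [5 5 7 5 6]
Step 9: flows [4->0,2->1,2->3,4->3] -> levels [6 6 5 7 4]
  -> period-2 cycle: step 9 state = step 7 state; never stabilizes
  -> state at step 30: (30-7) mod 2 = 1, same as step 8 -> [5 5 7 5 6]

Answer: 5 5 7 5 6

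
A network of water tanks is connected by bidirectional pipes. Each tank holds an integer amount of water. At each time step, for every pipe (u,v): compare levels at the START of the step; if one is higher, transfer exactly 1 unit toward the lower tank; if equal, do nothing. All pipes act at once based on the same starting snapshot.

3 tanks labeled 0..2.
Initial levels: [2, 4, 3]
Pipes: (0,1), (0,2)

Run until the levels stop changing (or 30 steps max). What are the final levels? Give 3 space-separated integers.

Step 1: flows [1->0,2->0] -> levels [4 3 2]
Step 2: flows [0->1,0->2] -> levels [2 4 3]
  -> period-2 cycle: step 2 state = step 0 state; never stabilizes
  -> state at step 30: (30-0) mod 2 = 0, same as step 0 -> [2 4 3]

Answer: 2 4 3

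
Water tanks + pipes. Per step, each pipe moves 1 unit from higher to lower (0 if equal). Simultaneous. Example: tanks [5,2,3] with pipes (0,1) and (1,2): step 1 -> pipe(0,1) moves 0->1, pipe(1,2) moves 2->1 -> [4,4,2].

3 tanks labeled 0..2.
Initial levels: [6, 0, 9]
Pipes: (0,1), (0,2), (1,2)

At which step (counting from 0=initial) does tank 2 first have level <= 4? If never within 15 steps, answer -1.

Step 1: flows [0->1,2->0,2->1] -> levels [6 2 7]
Step 2: flows [0->1,2->0,2->1] -> levels [6 4 5]
Step 3: flows [0->1,0->2,2->1] -> levels [4 6 5]
Step 4: flows [1->0,2->0,1->2] -> levels [6 4 5]
  -> period-2 cycle (repeats step 2); tank 2 never drops to <=4
Tank 2 never reaches <=4 within 15 steps

Answer: -1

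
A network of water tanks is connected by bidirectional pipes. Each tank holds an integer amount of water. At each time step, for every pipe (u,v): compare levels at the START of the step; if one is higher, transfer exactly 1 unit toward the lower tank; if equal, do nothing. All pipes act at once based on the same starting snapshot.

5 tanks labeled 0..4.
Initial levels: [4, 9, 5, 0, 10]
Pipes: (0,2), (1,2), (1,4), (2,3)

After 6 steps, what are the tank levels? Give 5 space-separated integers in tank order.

Answer: 4 6 7 4 7

Derivation:
Step 1: flows [2->0,1->2,4->1,2->3] -> levels [5 9 4 1 9]
Step 2: flows [0->2,1->2,1=4,2->3] -> levels [4 8 5 2 9]
Step 3: flows [2->0,1->2,4->1,2->3] -> levels [5 8 4 3 8]
Step 4: flows [0->2,1->2,1=4,2->3] -> levels [4 7 5 4 8]
Step 5: flows [2->0,1->2,4->1,2->3] -> levels [5 7 4 5 7]
Step 6: flows [0->2,1->2,1=4,3->2] -> levels [4 6 7 4 7]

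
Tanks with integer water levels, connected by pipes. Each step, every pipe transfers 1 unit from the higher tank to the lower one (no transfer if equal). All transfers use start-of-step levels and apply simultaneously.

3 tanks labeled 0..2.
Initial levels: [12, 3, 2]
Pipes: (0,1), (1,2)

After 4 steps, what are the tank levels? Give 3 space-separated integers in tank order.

Step 1: flows [0->1,1->2] -> levels [11 3 3]
Step 2: flows [0->1,1=2] -> levels [10 4 3]
Step 3: flows [0->1,1->2] -> levels [9 4 4]
Step 4: flows [0->1,1=2] -> levels [8 5 4]

Answer: 8 5 4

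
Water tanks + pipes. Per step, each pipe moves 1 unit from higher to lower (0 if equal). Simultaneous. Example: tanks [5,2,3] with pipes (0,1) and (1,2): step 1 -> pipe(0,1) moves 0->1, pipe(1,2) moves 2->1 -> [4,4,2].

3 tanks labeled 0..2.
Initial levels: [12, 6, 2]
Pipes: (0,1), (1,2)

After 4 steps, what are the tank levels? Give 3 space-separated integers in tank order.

Answer: 8 6 6

Derivation:
Step 1: flows [0->1,1->2] -> levels [11 6 3]
Step 2: flows [0->1,1->2] -> levels [10 6 4]
Step 3: flows [0->1,1->2] -> levels [9 6 5]
Step 4: flows [0->1,1->2] -> levels [8 6 6]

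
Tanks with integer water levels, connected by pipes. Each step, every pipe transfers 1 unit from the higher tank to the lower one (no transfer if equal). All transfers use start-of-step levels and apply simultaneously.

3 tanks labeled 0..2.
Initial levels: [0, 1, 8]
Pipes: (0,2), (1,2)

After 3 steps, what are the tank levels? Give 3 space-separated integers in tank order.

Answer: 3 4 2

Derivation:
Step 1: flows [2->0,2->1] -> levels [1 2 6]
Step 2: flows [2->0,2->1] -> levels [2 3 4]
Step 3: flows [2->0,2->1] -> levels [3 4 2]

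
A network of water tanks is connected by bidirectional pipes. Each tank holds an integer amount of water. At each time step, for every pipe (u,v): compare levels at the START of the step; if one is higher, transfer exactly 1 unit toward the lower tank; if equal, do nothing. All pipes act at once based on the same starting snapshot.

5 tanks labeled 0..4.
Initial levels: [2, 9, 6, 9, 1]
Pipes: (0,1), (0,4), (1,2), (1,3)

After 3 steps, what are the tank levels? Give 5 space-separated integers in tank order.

Answer: 3 7 7 7 3

Derivation:
Step 1: flows [1->0,0->4,1->2,1=3] -> levels [2 7 7 9 2]
Step 2: flows [1->0,0=4,1=2,3->1] -> levels [3 7 7 8 2]
Step 3: flows [1->0,0->4,1=2,3->1] -> levels [3 7 7 7 3]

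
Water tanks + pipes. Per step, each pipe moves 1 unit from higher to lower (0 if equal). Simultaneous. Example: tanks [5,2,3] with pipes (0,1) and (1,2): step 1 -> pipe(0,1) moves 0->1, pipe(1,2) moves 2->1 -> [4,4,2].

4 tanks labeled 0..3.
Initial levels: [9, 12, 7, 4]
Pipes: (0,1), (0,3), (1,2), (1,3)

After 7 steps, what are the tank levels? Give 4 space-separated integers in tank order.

Answer: 7 10 8 7

Derivation:
Step 1: flows [1->0,0->3,1->2,1->3] -> levels [9 9 8 6]
Step 2: flows [0=1,0->3,1->2,1->3] -> levels [8 7 9 8]
Step 3: flows [0->1,0=3,2->1,3->1] -> levels [7 10 8 7]
Step 4: flows [1->0,0=3,1->2,1->3] -> levels [8 7 9 8]
  -> period-2 cycle: step 4 state = step 2 state
  -> state at step 7: (7-2) mod 2 = 1, same as step 3 -> [7 10 8 7]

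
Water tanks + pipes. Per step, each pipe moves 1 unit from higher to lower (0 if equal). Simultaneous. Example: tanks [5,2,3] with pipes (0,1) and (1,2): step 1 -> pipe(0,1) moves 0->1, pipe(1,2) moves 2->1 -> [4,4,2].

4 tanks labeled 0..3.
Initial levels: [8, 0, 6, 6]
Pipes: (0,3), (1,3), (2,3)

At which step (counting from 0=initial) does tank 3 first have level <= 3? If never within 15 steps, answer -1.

Answer: 5

Derivation:
Step 1: flows [0->3,3->1,2=3] -> levels [7 1 6 6]
Step 2: flows [0->3,3->1,2=3] -> levels [6 2 6 6]
Step 3: flows [0=3,3->1,2=3] -> levels [6 3 6 5]
Step 4: flows [0->3,3->1,2->3] -> levels [5 4 5 6]
Step 5: flows [3->0,3->1,3->2] -> levels [6 5 6 3]
Tank 3 first reaches <=3 at step 5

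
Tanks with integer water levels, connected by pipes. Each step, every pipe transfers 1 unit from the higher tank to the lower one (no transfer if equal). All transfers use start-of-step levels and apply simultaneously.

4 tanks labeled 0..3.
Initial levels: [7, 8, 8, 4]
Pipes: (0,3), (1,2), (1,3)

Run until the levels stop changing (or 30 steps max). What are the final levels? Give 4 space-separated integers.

Step 1: flows [0->3,1=2,1->3] -> levels [6 7 8 6]
Step 2: flows [0=3,2->1,1->3] -> levels [6 7 7 7]
Step 3: flows [3->0,1=2,1=3] -> levels [7 7 7 6]
Step 4: flows [0->3,1=2,1->3] -> levels [6 6 7 8]
Step 5: flows [3->0,2->1,3->1] -> levels [7 8 6 6]
Step 6: flows [0->3,1->2,1->3] -> levels [6 6 7 8]
  -> period-2 cycle: step 6 state = step 4 state; never stabilizes
  -> state at step 30: (30-4) mod 2 = 0, same as step 4 -> [6 6 7 8]

Answer: 6 6 7 8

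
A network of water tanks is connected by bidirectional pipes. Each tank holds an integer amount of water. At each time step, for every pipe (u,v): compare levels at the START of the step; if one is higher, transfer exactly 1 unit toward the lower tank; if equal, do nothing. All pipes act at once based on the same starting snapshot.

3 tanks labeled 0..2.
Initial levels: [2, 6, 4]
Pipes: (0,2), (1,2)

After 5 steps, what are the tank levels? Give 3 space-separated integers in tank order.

Step 1: flows [2->0,1->2] -> levels [3 5 4]
Step 2: flows [2->0,1->2] -> levels [4 4 4]
Step 3: flows [0=2,1=2] -> levels [4 4 4]
  -> stable; steps 4..5 unchanged -> [4 4 4]

Answer: 4 4 4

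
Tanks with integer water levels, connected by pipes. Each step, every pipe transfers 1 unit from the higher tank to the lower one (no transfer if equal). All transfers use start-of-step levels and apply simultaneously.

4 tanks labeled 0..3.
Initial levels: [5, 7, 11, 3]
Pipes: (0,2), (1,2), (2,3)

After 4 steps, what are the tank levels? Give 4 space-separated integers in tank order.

Step 1: flows [2->0,2->1,2->3] -> levels [6 8 8 4]
Step 2: flows [2->0,1=2,2->3] -> levels [7 8 6 5]
Step 3: flows [0->2,1->2,2->3] -> levels [6 7 7 6]
Step 4: flows [2->0,1=2,2->3] -> levels [7 7 5 7]

Answer: 7 7 5 7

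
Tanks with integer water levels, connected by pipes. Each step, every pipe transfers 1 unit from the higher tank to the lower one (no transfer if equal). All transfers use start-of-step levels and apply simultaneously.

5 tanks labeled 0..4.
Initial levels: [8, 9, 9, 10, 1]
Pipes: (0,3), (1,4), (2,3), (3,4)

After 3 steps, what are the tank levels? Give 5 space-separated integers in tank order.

Answer: 8 6 8 8 7

Derivation:
Step 1: flows [3->0,1->4,3->2,3->4] -> levels [9 8 10 7 3]
Step 2: flows [0->3,1->4,2->3,3->4] -> levels [8 7 9 8 5]
Step 3: flows [0=3,1->4,2->3,3->4] -> levels [8 6 8 8 7]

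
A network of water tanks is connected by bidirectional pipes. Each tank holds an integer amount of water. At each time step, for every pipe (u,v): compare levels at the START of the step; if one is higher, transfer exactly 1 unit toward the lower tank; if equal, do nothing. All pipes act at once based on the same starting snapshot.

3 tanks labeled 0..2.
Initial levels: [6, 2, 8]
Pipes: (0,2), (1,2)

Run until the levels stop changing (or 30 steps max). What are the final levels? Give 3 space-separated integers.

Answer: 5 5 6

Derivation:
Step 1: flows [2->0,2->1] -> levels [7 3 6]
Step 2: flows [0->2,2->1] -> levels [6 4 6]
Step 3: flows [0=2,2->1] -> levels [6 5 5]
Step 4: flows [0->2,1=2] -> levels [5 5 6]
Step 5: flows [2->0,2->1] -> levels [6 6 4]
Step 6: flows [0->2,1->2] -> levels [5 5 6]
  -> period-2 cycle: step 6 state = step 4 state; never stabilizes
  -> state at step 30: (30-4) mod 2 = 0, same as step 4 -> [5 5 6]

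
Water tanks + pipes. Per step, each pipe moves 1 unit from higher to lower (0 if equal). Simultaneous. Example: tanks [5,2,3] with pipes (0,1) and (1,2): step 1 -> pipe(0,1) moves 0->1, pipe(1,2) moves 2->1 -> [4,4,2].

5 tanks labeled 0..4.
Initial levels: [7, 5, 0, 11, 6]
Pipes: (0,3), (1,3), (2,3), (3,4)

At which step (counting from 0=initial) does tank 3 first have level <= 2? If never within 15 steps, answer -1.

Step 1: flows [3->0,3->1,3->2,3->4] -> levels [8 6 1 7 7]
Step 2: flows [0->3,3->1,3->2,3=4] -> levels [7 7 2 6 7]
Step 3: flows [0->3,1->3,3->2,4->3] -> levels [6 6 3 8 6]
Step 4: flows [3->0,3->1,3->2,3->4] -> levels [7 7 4 4 7]
Step 5: flows [0->3,1->3,2=3,4->3] -> levels [6 6 4 7 6]
Step 6: flows [3->0,3->1,3->2,3->4] -> levels [7 7 5 3 7]
Step 7: flows [0->3,1->3,2->3,4->3] -> levels [6 6 4 7 6]
  -> period-2 cycle (repeats step 5); tank 3 never drops to <=2
Tank 3 never reaches <=2 within 15 steps

Answer: -1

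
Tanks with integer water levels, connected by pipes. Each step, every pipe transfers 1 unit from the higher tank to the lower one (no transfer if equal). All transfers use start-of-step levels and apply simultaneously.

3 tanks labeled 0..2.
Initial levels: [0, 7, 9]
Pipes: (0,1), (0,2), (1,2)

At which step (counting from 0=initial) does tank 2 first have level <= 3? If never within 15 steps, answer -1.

Step 1: flows [1->0,2->0,2->1] -> levels [2 7 7]
Step 2: flows [1->0,2->0,1=2] -> levels [4 6 6]
Step 3: flows [1->0,2->0,1=2] -> levels [6 5 5]
Step 4: flows [0->1,0->2,1=2] -> levels [4 6 6]
  -> period-2 cycle (repeats step 2); tank 2 never drops to <=3
Tank 2 never reaches <=3 within 15 steps

Answer: -1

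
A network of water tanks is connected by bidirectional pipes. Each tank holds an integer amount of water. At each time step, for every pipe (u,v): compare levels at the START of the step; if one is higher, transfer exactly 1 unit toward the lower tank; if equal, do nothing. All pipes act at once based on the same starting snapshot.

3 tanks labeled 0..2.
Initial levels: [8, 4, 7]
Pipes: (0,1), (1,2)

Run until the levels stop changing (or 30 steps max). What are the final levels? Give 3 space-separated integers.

Answer: 6 7 6

Derivation:
Step 1: flows [0->1,2->1] -> levels [7 6 6]
Step 2: flows [0->1,1=2] -> levels [6 7 6]
Step 3: flows [1->0,1->2] -> levels [7 5 7]
Step 4: flows [0->1,2->1] -> levels [6 7 6]
  -> period-2 cycle: step 4 state = step 2 state; never stabilizes
  -> state at step 30: (30-2) mod 2 = 0, same as step 2 -> [6 7 6]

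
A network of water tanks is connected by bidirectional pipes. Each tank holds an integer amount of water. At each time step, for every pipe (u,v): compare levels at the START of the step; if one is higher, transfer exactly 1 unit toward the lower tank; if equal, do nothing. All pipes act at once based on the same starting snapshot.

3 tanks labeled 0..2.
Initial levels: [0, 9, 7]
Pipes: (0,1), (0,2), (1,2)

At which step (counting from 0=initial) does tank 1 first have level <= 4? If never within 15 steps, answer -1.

Answer: -1

Derivation:
Step 1: flows [1->0,2->0,1->2] -> levels [2 7 7]
Step 2: flows [1->0,2->0,1=2] -> levels [4 6 6]
Step 3: flows [1->0,2->0,1=2] -> levels [6 5 5]
Step 4: flows [0->1,0->2,1=2] -> levels [4 6 6]
  -> period-2 cycle (repeats step 2); tank 1 never drops to <=4
Tank 1 never reaches <=4 within 15 steps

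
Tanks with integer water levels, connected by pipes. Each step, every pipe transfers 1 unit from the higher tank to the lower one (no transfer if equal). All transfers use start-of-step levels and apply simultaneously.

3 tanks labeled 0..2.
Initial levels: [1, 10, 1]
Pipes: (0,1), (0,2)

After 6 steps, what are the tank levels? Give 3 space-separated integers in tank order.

Step 1: flows [1->0,0=2] -> levels [2 9 1]
Step 2: flows [1->0,0->2] -> levels [2 8 2]
Step 3: flows [1->0,0=2] -> levels [3 7 2]
Step 4: flows [1->0,0->2] -> levels [3 6 3]
Step 5: flows [1->0,0=2] -> levels [4 5 3]
Step 6: flows [1->0,0->2] -> levels [4 4 4]

Answer: 4 4 4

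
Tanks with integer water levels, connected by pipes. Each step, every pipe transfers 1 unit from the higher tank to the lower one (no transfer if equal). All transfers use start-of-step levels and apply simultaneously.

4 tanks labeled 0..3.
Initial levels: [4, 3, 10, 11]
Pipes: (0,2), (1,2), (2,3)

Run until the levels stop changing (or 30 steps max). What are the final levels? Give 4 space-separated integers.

Answer: 7 7 7 7

Derivation:
Step 1: flows [2->0,2->1,3->2] -> levels [5 4 9 10]
Step 2: flows [2->0,2->1,3->2] -> levels [6 5 8 9]
Step 3: flows [2->0,2->1,3->2] -> levels [7 6 7 8]
Step 4: flows [0=2,2->1,3->2] -> levels [7 7 7 7]
Step 5: flows [0=2,1=2,2=3] -> levels [7 7 7 7]
  -> stable (no change)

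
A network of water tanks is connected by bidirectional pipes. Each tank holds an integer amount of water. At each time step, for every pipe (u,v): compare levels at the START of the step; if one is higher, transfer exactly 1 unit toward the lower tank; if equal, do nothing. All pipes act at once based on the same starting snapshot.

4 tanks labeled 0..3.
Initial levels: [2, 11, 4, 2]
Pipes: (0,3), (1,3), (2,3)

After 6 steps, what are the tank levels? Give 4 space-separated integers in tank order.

Answer: 5 5 5 4

Derivation:
Step 1: flows [0=3,1->3,2->3] -> levels [2 10 3 4]
Step 2: flows [3->0,1->3,3->2] -> levels [3 9 4 3]
Step 3: flows [0=3,1->3,2->3] -> levels [3 8 3 5]
Step 4: flows [3->0,1->3,3->2] -> levels [4 7 4 4]
Step 5: flows [0=3,1->3,2=3] -> levels [4 6 4 5]
Step 6: flows [3->0,1->3,3->2] -> levels [5 5 5 4]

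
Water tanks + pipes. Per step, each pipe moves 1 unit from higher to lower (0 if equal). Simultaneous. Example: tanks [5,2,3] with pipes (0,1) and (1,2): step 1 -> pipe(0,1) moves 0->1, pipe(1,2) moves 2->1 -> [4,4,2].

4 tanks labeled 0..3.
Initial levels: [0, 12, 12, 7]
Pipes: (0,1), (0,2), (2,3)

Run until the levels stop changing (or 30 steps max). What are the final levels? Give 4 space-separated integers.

Step 1: flows [1->0,2->0,2->3] -> levels [2 11 10 8]
Step 2: flows [1->0,2->0,2->3] -> levels [4 10 8 9]
Step 3: flows [1->0,2->0,3->2] -> levels [6 9 8 8]
Step 4: flows [1->0,2->0,2=3] -> levels [8 8 7 8]
Step 5: flows [0=1,0->2,3->2] -> levels [7 8 9 7]
Step 6: flows [1->0,2->0,2->3] -> levels [9 7 7 8]
Step 7: flows [0->1,0->2,3->2] -> levels [7 8 9 7]
  -> period-2 cycle: step 7 state = step 5 state; never stabilizes
  -> state at step 30: (30-5) mod 2 = 1, same as step 6 -> [9 7 7 8]

Answer: 9 7 7 8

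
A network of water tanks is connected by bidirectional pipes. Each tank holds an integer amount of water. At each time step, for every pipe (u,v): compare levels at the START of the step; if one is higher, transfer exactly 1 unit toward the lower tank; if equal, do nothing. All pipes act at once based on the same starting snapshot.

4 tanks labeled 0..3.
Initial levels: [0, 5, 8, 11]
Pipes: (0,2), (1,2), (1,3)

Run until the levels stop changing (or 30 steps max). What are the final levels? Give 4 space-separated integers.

Step 1: flows [2->0,2->1,3->1] -> levels [1 7 6 10]
Step 2: flows [2->0,1->2,3->1] -> levels [2 7 6 9]
Step 3: flows [2->0,1->2,3->1] -> levels [3 7 6 8]
Step 4: flows [2->0,1->2,3->1] -> levels [4 7 6 7]
Step 5: flows [2->0,1->2,1=3] -> levels [5 6 6 7]
Step 6: flows [2->0,1=2,3->1] -> levels [6 7 5 6]
Step 7: flows [0->2,1->2,1->3] -> levels [5 5 7 7]
Step 8: flows [2->0,2->1,3->1] -> levels [6 7 5 6]
  -> period-2 cycle: step 8 state = step 6 state; never stabilizes
  -> state at step 30: (30-6) mod 2 = 0, same as step 6 -> [6 7 5 6]

Answer: 6 7 5 6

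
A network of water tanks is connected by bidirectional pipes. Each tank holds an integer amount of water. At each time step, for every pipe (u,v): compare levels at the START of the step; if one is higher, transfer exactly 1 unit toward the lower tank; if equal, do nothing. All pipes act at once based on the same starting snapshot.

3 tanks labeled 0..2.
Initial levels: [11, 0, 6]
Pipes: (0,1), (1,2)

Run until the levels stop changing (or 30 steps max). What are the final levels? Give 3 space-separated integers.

Answer: 6 5 6

Derivation:
Step 1: flows [0->1,2->1] -> levels [10 2 5]
Step 2: flows [0->1,2->1] -> levels [9 4 4]
Step 3: flows [0->1,1=2] -> levels [8 5 4]
Step 4: flows [0->1,1->2] -> levels [7 5 5]
Step 5: flows [0->1,1=2] -> levels [6 6 5]
Step 6: flows [0=1,1->2] -> levels [6 5 6]
Step 7: flows [0->1,2->1] -> levels [5 7 5]
Step 8: flows [1->0,1->2] -> levels [6 5 6]
  -> period-2 cycle: step 8 state = step 6 state; never stabilizes
  -> state at step 30: (30-6) mod 2 = 0, same as step 6 -> [6 5 6]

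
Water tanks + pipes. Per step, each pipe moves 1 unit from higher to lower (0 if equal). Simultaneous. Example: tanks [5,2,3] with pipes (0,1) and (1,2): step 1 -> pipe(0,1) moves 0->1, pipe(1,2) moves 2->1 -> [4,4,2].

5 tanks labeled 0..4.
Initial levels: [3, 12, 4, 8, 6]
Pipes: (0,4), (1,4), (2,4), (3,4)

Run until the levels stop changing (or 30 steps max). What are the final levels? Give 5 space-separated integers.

Step 1: flows [4->0,1->4,4->2,3->4] -> levels [4 11 5 7 6]
Step 2: flows [4->0,1->4,4->2,3->4] -> levels [5 10 6 6 6]
Step 3: flows [4->0,1->4,2=4,3=4] -> levels [6 9 6 6 6]
Step 4: flows [0=4,1->4,2=4,3=4] -> levels [6 8 6 6 7]
Step 5: flows [4->0,1->4,4->2,4->3] -> levels [7 7 7 7 5]
Step 6: flows [0->4,1->4,2->4,3->4] -> levels [6 6 6 6 9]
Step 7: flows [4->0,4->1,4->2,4->3] -> levels [7 7 7 7 5]
  -> period-2 cycle: step 7 state = step 5 state; never stabilizes
  -> state at step 30: (30-5) mod 2 = 1, same as step 6 -> [6 6 6 6 9]

Answer: 6 6 6 6 9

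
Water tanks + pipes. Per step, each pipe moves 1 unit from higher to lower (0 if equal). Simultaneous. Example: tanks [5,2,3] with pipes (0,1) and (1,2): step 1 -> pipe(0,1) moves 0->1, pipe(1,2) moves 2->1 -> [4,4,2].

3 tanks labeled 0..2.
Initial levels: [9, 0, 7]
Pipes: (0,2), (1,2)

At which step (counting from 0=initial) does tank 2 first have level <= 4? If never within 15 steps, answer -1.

Step 1: flows [0->2,2->1] -> levels [8 1 7]
Step 2: flows [0->2,2->1] -> levels [7 2 7]
Step 3: flows [0=2,2->1] -> levels [7 3 6]
Step 4: flows [0->2,2->1] -> levels [6 4 6]
Step 5: flows [0=2,2->1] -> levels [6 5 5]
Step 6: flows [0->2,1=2] -> levels [5 5 6]
Step 7: flows [2->0,2->1] -> levels [6 6 4]
Tank 2 first reaches <=4 at step 7

Answer: 7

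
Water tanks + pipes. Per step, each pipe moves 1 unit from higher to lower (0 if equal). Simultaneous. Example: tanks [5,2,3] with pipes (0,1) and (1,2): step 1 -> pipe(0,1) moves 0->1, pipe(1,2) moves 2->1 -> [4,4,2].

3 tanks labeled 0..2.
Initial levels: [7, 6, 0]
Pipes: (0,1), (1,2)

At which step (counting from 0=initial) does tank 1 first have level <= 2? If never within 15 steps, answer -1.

Answer: -1

Derivation:
Step 1: flows [0->1,1->2] -> levels [6 6 1]
Step 2: flows [0=1,1->2] -> levels [6 5 2]
Step 3: flows [0->1,1->2] -> levels [5 5 3]
Step 4: flows [0=1,1->2] -> levels [5 4 4]
Step 5: flows [0->1,1=2] -> levels [4 5 4]
Step 6: flows [1->0,1->2] -> levels [5 3 5]
Step 7: flows [0->1,2->1] -> levels [4 5 4]
  -> period-2 cycle (repeats step 5); tank 1 never drops to <=2
Tank 1 never reaches <=2 within 15 steps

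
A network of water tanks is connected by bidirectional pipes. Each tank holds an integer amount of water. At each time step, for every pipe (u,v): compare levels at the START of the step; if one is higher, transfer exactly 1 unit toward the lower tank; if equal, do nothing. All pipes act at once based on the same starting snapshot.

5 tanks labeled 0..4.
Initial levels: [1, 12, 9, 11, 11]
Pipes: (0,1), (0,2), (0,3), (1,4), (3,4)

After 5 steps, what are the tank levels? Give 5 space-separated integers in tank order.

Step 1: flows [1->0,2->0,3->0,1->4,3=4] -> levels [4 10 8 10 12]
Step 2: flows [1->0,2->0,3->0,4->1,4->3] -> levels [7 10 7 10 10]
Step 3: flows [1->0,0=2,3->0,1=4,3=4] -> levels [9 9 7 9 10]
Step 4: flows [0=1,0->2,0=3,4->1,4->3] -> levels [8 10 8 10 8]
Step 5: flows [1->0,0=2,3->0,1->4,3->4] -> levels [10 8 8 8 10]

Answer: 10 8 8 8 10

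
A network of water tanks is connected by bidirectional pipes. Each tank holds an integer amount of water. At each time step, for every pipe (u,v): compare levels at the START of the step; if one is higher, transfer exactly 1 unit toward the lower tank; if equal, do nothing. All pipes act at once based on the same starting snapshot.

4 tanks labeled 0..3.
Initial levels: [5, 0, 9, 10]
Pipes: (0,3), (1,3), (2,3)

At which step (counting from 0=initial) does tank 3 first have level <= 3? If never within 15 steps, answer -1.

Answer: -1

Derivation:
Step 1: flows [3->0,3->1,3->2] -> levels [6 1 10 7]
Step 2: flows [3->0,3->1,2->3] -> levels [7 2 9 6]
Step 3: flows [0->3,3->1,2->3] -> levels [6 3 8 7]
Step 4: flows [3->0,3->1,2->3] -> levels [7 4 7 6]
Step 5: flows [0->3,3->1,2->3] -> levels [6 5 6 7]
Step 6: flows [3->0,3->1,3->2] -> levels [7 6 7 4]
Step 7: flows [0->3,1->3,2->3] -> levels [6 5 6 7]
  -> period-2 cycle (repeats step 5); tank 3 never drops to <=3
Tank 3 never reaches <=3 within 15 steps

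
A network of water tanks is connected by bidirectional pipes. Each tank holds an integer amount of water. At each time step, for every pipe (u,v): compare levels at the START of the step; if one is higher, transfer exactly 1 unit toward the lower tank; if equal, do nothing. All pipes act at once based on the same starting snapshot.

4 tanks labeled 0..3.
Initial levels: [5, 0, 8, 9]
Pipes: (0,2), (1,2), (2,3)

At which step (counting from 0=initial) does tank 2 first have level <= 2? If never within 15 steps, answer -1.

Step 1: flows [2->0,2->1,3->2] -> levels [6 1 7 8]
Step 2: flows [2->0,2->1,3->2] -> levels [7 2 6 7]
Step 3: flows [0->2,2->1,3->2] -> levels [6 3 7 6]
Step 4: flows [2->0,2->1,2->3] -> levels [7 4 4 7]
Step 5: flows [0->2,1=2,3->2] -> levels [6 4 6 6]
Step 6: flows [0=2,2->1,2=3] -> levels [6 5 5 6]
Step 7: flows [0->2,1=2,3->2] -> levels [5 5 7 5]
Step 8: flows [2->0,2->1,2->3] -> levels [6 6 4 6]
Step 9: flows [0->2,1->2,3->2] -> levels [5 5 7 5]
  -> period-2 cycle (repeats step 7); tank 2 never drops to <=2
Tank 2 never reaches <=2 within 15 steps

Answer: -1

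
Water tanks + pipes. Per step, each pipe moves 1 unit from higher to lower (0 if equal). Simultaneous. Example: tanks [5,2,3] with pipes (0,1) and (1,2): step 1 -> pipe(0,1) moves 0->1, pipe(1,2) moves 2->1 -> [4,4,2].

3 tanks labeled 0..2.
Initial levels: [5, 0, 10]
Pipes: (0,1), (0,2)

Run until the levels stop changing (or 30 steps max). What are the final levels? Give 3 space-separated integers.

Step 1: flows [0->1,2->0] -> levels [5 1 9]
Step 2: flows [0->1,2->0] -> levels [5 2 8]
Step 3: flows [0->1,2->0] -> levels [5 3 7]
Step 4: flows [0->1,2->0] -> levels [5 4 6]
Step 5: flows [0->1,2->0] -> levels [5 5 5]
Step 6: flows [0=1,0=2] -> levels [5 5 5]
  -> stable (no change)

Answer: 5 5 5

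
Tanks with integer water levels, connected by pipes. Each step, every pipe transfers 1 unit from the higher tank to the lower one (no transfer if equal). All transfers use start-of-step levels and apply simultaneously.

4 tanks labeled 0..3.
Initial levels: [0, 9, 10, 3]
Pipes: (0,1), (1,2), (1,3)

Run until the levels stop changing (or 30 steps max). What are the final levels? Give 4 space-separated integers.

Step 1: flows [1->0,2->1,1->3] -> levels [1 8 9 4]
Step 2: flows [1->0,2->1,1->3] -> levels [2 7 8 5]
Step 3: flows [1->0,2->1,1->3] -> levels [3 6 7 6]
Step 4: flows [1->0,2->1,1=3] -> levels [4 6 6 6]
Step 5: flows [1->0,1=2,1=3] -> levels [5 5 6 6]
Step 6: flows [0=1,2->1,3->1] -> levels [5 7 5 5]
Step 7: flows [1->0,1->2,1->3] -> levels [6 4 6 6]
Step 8: flows [0->1,2->1,3->1] -> levels [5 7 5 5]
  -> period-2 cycle: step 8 state = step 6 state; never stabilizes
  -> state at step 30: (30-6) mod 2 = 0, same as step 6 -> [5 7 5 5]

Answer: 5 7 5 5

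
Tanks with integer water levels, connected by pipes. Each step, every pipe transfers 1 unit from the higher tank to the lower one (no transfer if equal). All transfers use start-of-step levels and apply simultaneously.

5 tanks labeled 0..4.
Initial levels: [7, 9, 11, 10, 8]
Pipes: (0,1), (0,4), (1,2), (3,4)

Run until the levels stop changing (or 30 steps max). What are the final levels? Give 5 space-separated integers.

Step 1: flows [1->0,4->0,2->1,3->4] -> levels [9 9 10 9 8]
Step 2: flows [0=1,0->4,2->1,3->4] -> levels [8 10 9 8 10]
Step 3: flows [1->0,4->0,1->2,4->3] -> levels [10 8 10 9 8]
Step 4: flows [0->1,0->4,2->1,3->4] -> levels [8 10 9 8 10]
  -> period-2 cycle: step 4 state = step 2 state; never stabilizes
  -> state at step 30: (30-2) mod 2 = 0, same as step 2 -> [8 10 9 8 10]

Answer: 8 10 9 8 10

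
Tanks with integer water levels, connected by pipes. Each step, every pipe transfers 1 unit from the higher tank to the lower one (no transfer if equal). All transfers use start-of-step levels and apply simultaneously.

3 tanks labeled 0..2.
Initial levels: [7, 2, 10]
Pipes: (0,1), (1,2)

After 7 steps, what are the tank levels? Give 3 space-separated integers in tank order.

Step 1: flows [0->1,2->1] -> levels [6 4 9]
Step 2: flows [0->1,2->1] -> levels [5 6 8]
Step 3: flows [1->0,2->1] -> levels [6 6 7]
Step 4: flows [0=1,2->1] -> levels [6 7 6]
Step 5: flows [1->0,1->2] -> levels [7 5 7]
Step 6: flows [0->1,2->1] -> levels [6 7 6]
  -> period-2 cycle: step 6 state = step 4 state
  -> state at step 7: (7-4) mod 2 = 1, same as step 5 -> [7 5 7]

Answer: 7 5 7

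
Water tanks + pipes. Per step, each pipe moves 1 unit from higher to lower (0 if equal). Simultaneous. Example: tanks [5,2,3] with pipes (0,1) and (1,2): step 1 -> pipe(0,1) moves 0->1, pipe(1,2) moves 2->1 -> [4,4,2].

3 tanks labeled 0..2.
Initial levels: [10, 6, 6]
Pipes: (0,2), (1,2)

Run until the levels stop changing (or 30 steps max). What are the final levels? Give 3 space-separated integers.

Step 1: flows [0->2,1=2] -> levels [9 6 7]
Step 2: flows [0->2,2->1] -> levels [8 7 7]
Step 3: flows [0->2,1=2] -> levels [7 7 8]
Step 4: flows [2->0,2->1] -> levels [8 8 6]
Step 5: flows [0->2,1->2] -> levels [7 7 8]
  -> period-2 cycle: step 5 state = step 3 state; never stabilizes
  -> state at step 30: (30-3) mod 2 = 1, same as step 4 -> [8 8 6]

Answer: 8 8 6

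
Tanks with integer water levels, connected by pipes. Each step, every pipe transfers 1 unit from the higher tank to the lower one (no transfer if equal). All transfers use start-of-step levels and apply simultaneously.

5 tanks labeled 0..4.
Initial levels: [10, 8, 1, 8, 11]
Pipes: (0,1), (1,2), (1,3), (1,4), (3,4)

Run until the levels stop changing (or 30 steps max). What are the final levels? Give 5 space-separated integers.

Step 1: flows [0->1,1->2,1=3,4->1,4->3] -> levels [9 9 2 9 9]
Step 2: flows [0=1,1->2,1=3,1=4,3=4] -> levels [9 8 3 9 9]
Step 3: flows [0->1,1->2,3->1,4->1,3=4] -> levels [8 10 4 8 8]
Step 4: flows [1->0,1->2,1->3,1->4,3=4] -> levels [9 6 5 9 9]
Step 5: flows [0->1,1->2,3->1,4->1,3=4] -> levels [8 8 6 8 8]
Step 6: flows [0=1,1->2,1=3,1=4,3=4] -> levels [8 7 7 8 8]
Step 7: flows [0->1,1=2,3->1,4->1,3=4] -> levels [7 10 7 7 7]
Step 8: flows [1->0,1->2,1->3,1->4,3=4] -> levels [8 6 8 8 8]
Step 9: flows [0->1,2->1,3->1,4->1,3=4] -> levels [7 10 7 7 7]
  -> period-2 cycle: step 9 state = step 7 state; never stabilizes
  -> state at step 30: (30-7) mod 2 = 1, same as step 8 -> [8 6 8 8 8]

Answer: 8 6 8 8 8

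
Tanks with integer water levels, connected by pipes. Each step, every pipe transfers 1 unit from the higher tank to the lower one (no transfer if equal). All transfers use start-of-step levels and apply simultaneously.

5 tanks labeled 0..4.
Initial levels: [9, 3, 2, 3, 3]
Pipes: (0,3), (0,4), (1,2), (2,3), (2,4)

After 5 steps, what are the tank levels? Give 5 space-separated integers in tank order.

Answer: 5 2 5 4 4

Derivation:
Step 1: flows [0->3,0->4,1->2,3->2,4->2] -> levels [7 2 5 3 3]
Step 2: flows [0->3,0->4,2->1,2->3,2->4] -> levels [5 3 2 5 5]
Step 3: flows [0=3,0=4,1->2,3->2,4->2] -> levels [5 2 5 4 4]
Step 4: flows [0->3,0->4,2->1,2->3,2->4] -> levels [3 3 2 6 6]
Step 5: flows [3->0,4->0,1->2,3->2,4->2] -> levels [5 2 5 4 4]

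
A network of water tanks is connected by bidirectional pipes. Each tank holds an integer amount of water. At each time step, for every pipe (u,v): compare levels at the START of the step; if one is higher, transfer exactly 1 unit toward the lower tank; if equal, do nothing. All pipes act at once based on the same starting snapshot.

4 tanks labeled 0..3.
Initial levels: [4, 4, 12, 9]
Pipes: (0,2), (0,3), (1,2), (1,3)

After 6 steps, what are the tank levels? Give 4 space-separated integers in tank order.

Answer: 8 8 6 7

Derivation:
Step 1: flows [2->0,3->0,2->1,3->1] -> levels [6 6 10 7]
Step 2: flows [2->0,3->0,2->1,3->1] -> levels [8 8 8 5]
Step 3: flows [0=2,0->3,1=2,1->3] -> levels [7 7 8 7]
Step 4: flows [2->0,0=3,2->1,1=3] -> levels [8 8 6 7]
Step 5: flows [0->2,0->3,1->2,1->3] -> levels [6 6 8 9]
Step 6: flows [2->0,3->0,2->1,3->1] -> levels [8 8 6 7]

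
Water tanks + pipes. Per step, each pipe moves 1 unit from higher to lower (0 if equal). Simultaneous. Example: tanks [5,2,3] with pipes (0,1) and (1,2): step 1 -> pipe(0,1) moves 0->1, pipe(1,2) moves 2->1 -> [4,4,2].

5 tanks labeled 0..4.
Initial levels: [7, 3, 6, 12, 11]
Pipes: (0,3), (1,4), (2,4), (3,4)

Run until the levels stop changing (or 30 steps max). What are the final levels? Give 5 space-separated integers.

Step 1: flows [3->0,4->1,4->2,3->4] -> levels [8 4 7 10 10]
Step 2: flows [3->0,4->1,4->2,3=4] -> levels [9 5 8 9 8]
Step 3: flows [0=3,4->1,2=4,3->4] -> levels [9 6 8 8 8]
Step 4: flows [0->3,4->1,2=4,3=4] -> levels [8 7 8 9 7]
Step 5: flows [3->0,1=4,2->4,3->4] -> levels [9 7 7 7 9]
Step 6: flows [0->3,4->1,4->2,4->3] -> levels [8 8 8 9 6]
Step 7: flows [3->0,1->4,2->4,3->4] -> levels [9 7 7 7 9]
  -> period-2 cycle: step 7 state = step 5 state; never stabilizes
  -> state at step 30: (30-5) mod 2 = 1, same as step 6 -> [8 8 8 9 6]

Answer: 8 8 8 9 6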